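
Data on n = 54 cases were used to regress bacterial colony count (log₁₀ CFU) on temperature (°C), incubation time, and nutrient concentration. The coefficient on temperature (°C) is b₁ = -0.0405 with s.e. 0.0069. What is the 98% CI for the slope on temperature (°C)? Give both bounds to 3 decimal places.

(-0.057, -0.024)

df = n − k − 1 = 54 − 3 − 1 = 50.
t* = t_{0.01, 50} = 2.403272.
Margin = t* × SE = 2.403272 × 0.0069 = 0.01658.
CI: -0.0405 ± 0.01658 → (-0.057, -0.024).
With 98% confidence, each one-unit increase in temperature (°C) is associated with a change of between -0.057 and -0.024 log₁₀ CFU in bacterial colony count, holding the other predictors fixed.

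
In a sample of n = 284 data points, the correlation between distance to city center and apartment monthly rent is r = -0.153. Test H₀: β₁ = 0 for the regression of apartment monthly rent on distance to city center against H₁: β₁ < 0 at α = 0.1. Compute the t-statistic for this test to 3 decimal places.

t = -2.600

t = r·√(n − 2)/√(1 − r²) = -0.153·√282/√0.976591 = -2.600.
df = n − 2 = 282.
One-sided p ≈ 0.0049, which is < 0.1, so reject H₀.
There is evidence of a linear association between distance to city center and apartment monthly rent.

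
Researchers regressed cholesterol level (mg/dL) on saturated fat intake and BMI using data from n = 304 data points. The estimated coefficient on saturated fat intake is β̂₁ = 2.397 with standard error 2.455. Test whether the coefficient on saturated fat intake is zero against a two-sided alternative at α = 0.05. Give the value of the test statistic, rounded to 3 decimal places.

t = 0.976

H₀: β₁ = 0 vs H₁: β₁ ≠ 0.
t = (β̂₁ − β₁⁰)/SE = 2.397 / 2.455 = 0.976.
df = n − k − 1 = 304 − 2 − 1 = 301.
Two-sided p ≈ 0.3297, which is ≥ 0.05, so fail to reject H₀.
The data do not give significant evidence of an association between saturated fat intake and cholesterol level, after adjusting for the other predictors.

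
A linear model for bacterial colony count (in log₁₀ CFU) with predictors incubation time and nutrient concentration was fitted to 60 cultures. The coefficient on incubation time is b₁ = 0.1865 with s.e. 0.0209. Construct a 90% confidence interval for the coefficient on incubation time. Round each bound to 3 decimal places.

(0.152, 0.221)

df = n − k − 1 = 60 − 2 − 1 = 57.
t* = t_{0.05, 57} = 1.672029.
Margin = t* × SE = 1.672029 × 0.0209 = 0.03495.
CI: 0.1865 ± 0.03495 → (0.152, 0.221).
With 90% confidence, each one-unit increase in incubation time is associated with a change of between 0.152 and 0.221 log₁₀ CFU in bacterial colony count, holding the other predictors fixed.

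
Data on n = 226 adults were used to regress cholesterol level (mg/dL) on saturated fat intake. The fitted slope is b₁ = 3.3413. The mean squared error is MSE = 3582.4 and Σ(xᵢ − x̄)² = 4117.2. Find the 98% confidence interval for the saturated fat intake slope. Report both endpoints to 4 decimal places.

SE(b₁) = √(MSE/Sₓₓ) = √(3582.4/4117.2) = 0.932795.
df = n − 2 = 224.
t* = t_{0.01, 224} = 2.34311.
Margin = t* × SE = 2.34311 × 0.932795 = 2.185641.
CI: 3.3413 ± 2.185641 → (1.1557, 5.5269).
With 98% confidence, each one-unit increase in saturated fat intake is associated with a change of between 1.1557 and 5.5269 mg/dL in cholesterol level.

(1.1557, 5.5269)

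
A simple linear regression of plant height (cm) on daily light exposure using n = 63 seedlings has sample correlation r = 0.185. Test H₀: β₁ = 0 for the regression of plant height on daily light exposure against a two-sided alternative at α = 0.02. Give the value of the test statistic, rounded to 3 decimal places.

t = r·√(n − 2)/√(1 − r²) = 0.185·√61/√0.965775 = 1.470.
df = n − 2 = 61.
Two-sided p ≈ 0.1466, which is ≥ 0.02, so fail to reject H₀.
The data do not give significant evidence of a linear association between daily light exposure and plant height.

t = 1.470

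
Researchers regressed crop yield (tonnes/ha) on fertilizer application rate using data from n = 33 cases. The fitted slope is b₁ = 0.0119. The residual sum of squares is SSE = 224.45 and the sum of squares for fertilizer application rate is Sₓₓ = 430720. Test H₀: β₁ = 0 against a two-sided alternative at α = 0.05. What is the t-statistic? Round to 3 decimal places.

MSE = SSE/(n − 2) = 224.45/31 = 7.24032.
SE(b₁) = √(MSE/Sₓₓ) = √(7.24032/430720) = 0.00409998.
t = 0.0119 / 0.00409998 = 2.902.
df = n − 2 = 31.
Two-sided p ≈ 0.0068, which is < 0.05, so reject H₀.
There is evidence that fertilizer application rate is associated with crop yield.

t = 2.902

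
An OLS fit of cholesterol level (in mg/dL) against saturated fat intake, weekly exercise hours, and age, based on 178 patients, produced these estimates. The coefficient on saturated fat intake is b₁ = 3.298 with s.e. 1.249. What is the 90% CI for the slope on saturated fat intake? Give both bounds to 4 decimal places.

df = n − k − 1 = 178 − 3 − 1 = 174.
t* = t_{0.05, 174} = 1.653658.
Margin = t* × SE = 1.653658 × 1.249 = 2.065419.
CI: 3.298 ± 2.065419 → (1.2326, 5.3634).
With 90% confidence, each one-unit increase in saturated fat intake is associated with a change of between 1.2326 and 5.3634 mg/dL in cholesterol level, holding the other predictors fixed.

(1.2326, 5.3634)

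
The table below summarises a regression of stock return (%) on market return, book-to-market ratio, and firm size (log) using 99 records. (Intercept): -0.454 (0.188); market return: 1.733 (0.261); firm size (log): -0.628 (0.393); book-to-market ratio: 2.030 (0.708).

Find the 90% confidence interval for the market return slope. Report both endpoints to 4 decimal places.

Read off: b = 1.733, SE = 0.261 for market return.
df = n − k − 1 = 99 − 3 − 1 = 95.
t* = t_{0.05, 95} = 1.661052.
Margin = t* × SE = 1.661052 × 0.261 = 0.433535.
CI: 1.733 ± 0.433535 → (1.2995, 2.1665).

(1.2995, 2.1665)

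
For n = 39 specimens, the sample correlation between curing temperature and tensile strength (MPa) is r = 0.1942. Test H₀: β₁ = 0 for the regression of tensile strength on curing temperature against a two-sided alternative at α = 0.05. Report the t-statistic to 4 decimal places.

t = 1.2042

t = r·√(n − 2)/√(1 − r²) = 0.1942·√37/√0.962286 = 1.2042.
df = n − 2 = 37.
Two-sided p ≈ 0.2362, which is ≥ 0.05, so fail to reject H₀.
The data do not give significant evidence of a linear association between curing temperature and tensile strength.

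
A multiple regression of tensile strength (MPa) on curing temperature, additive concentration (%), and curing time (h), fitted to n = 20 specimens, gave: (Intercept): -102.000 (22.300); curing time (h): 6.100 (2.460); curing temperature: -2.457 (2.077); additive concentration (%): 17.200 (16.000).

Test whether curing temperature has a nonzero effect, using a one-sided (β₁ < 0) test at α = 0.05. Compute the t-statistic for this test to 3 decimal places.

Read off: b = -2.457, SE = 2.077 for curing temperature.
H₀: β₁ = 0 vs H₁: β₁ < 0.
t = -2.457 / 2.077 = -1.183.
df = n − k − 1 = 20 − 3 − 1 = 16.
One-sided p ≈ 0.1271, which is ≥ 0.05, so fail to reject H₀.
The data do not give significant evidence that the true slope on curing temperature is negative, holding the other predictors fixed.

t = -1.183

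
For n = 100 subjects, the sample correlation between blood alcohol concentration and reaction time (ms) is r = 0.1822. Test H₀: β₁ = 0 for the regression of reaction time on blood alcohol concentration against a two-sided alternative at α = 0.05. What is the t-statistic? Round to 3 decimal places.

t = 1.834

t = r·√(n − 2)/√(1 − r²) = 0.1822·√98/√0.966803 = 1.834.
df = n − 2 = 98.
Two-sided p ≈ 0.0696, which is ≥ 0.05, so fail to reject H₀.
The data do not give significant evidence of a linear association between blood alcohol concentration and reaction time.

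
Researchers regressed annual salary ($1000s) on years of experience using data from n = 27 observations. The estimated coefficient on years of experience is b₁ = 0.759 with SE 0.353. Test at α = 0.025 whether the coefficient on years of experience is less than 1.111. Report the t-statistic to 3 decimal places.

t = -0.997

H₀: β₁ = 1.111 vs H₁: β₁ < 1.111.
t = (b₁ − β₁⁰)/SE = (0.759 − 1.111) / 0.353 = -0.997.
df = n − 2 = 27 − 2 = 25.
One-sided p ≈ 0.1641, which is ≥ 0.025, so fail to reject H₀.
The data do not give significant evidence that the true slope on years of experience is below 1.111 $1000s per unit.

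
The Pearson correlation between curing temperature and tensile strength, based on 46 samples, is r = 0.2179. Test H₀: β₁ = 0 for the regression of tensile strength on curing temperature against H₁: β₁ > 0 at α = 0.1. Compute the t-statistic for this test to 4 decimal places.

t = r·√(n − 2)/√(1 − r²) = 0.2179·√44/√0.95252 = 1.4810.
df = n − 2 = 44.
One-sided p ≈ 0.0729, which is < 0.1, so reject H₀.
There is evidence of a linear association between curing temperature and tensile strength.

t = 1.4810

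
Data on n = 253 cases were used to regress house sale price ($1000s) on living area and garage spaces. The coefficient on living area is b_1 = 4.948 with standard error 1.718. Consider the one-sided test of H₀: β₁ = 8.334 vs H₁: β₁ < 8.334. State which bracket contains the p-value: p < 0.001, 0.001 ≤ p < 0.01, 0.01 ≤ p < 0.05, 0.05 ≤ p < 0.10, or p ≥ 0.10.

t = (4.948 − 8.334) / 1.718 = -1.971.
df = n − k − 1 = 253 − 2 − 1 = 250.
One-sided p = P(T_{250} < t) ≈ 0.0249.
So 0.01 ≤ p < 0.05.

0.01 ≤ p < 0.05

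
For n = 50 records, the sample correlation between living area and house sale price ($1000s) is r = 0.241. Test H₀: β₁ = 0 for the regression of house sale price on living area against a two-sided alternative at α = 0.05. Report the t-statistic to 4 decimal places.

t = 1.7204

t = r·√(n − 2)/√(1 − r²) = 0.241·√48/√0.941919 = 1.7204.
df = n − 2 = 48.
Two-sided p ≈ 0.0918, which is ≥ 0.05, so fail to reject H₀.
The data do not give significant evidence of a linear association between living area and house sale price.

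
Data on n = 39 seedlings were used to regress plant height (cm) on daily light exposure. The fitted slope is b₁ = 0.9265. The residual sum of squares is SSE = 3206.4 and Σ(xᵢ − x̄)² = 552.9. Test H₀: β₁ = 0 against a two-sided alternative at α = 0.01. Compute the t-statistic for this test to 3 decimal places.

t = 2.340

MSE = SSE/(n − 2) = 3206.4/37 = 86.6595.
SE(b₁) = √(MSE/Sₓₓ) = √(86.6595/552.9) = 0.395899.
t = 0.9265 / 0.395899 = 2.340.
df = n − 2 = 37.
Two-sided p ≈ 0.0248, which is ≥ 0.01, so fail to reject H₀.
The data do not give significant evidence of an association between daily light exposure and plant height.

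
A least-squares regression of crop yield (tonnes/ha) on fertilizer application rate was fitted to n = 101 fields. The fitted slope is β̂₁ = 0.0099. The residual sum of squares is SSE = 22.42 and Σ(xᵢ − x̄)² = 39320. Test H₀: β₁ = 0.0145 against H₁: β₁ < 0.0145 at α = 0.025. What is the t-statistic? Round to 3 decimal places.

t = -1.917

MSE = SSE/(n − 2) = 22.42/99 = 0.226465.
SE(β̂₁) = √(MSE/Sₓₓ) = √(0.226465/39320) = 0.0023999.
t = (0.0099 − 0.0145) / 0.0023999 = -1.917.
df = n − 2 = 99.
One-sided p ≈ 0.0291, which is ≥ 0.025, so fail to reject H₀.
The data do not give significant evidence that the true slope on fertilizer application rate is below 0.0145 tonnes/ha per unit.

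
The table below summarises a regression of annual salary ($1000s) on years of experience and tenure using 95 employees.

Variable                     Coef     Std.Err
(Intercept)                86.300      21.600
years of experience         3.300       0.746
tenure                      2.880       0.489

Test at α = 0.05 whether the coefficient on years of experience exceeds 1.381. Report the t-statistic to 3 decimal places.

Read off: b = 3.300, SE = 0.746 for years of experience.
H₀: β₁ = 1.381 vs H₁: β₁ > 1.381.
t = (3.300 − 1.381) / 0.746 = 2.572.
df = n − k − 1 = 95 − 2 − 1 = 92.
One-sided p ≈ 0.0059, which is < 0.05, so reject H₀.
There is evidence that the true slope on years of experience exceeds 1.381 $1000s per unit, holding the other predictors fixed.

t = 2.572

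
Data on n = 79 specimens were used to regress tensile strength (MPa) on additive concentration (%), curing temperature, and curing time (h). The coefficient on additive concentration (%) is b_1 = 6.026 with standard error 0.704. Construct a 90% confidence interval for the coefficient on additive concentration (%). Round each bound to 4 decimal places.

(4.8535, 7.1985)

df = n − k − 1 = 79 − 3 − 1 = 75.
t* = t_{0.05, 75} = 1.665425.
Margin = t* × SE = 1.665425 × 0.704 = 1.172459.
CI: 6.026 ± 1.172459 → (4.8535, 7.1985).
With 90% confidence, each one-unit increase in additive concentration (%) is associated with a change of between 4.8535 and 7.1985 MPa in tensile strength, holding the other predictors fixed.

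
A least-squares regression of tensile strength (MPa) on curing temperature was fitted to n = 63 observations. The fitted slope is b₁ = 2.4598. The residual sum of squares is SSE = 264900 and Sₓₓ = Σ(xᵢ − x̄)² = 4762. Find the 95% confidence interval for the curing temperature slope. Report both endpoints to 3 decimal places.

(0.550, 4.369)

MSE = SSE/(n − 2) = 264900/61 = 4342.62.
SE(b₁) = √(MSE/Sₓₓ) = √(4342.62/4762) = 0.954952.
df = n − 2 = 61.
t* = t_{0.025, 61} = 1.999624.
Margin = t* × SE = 1.999624 × 0.954952 = 1.90954.
CI: 2.4598 ± 1.90954 → (0.550, 4.369).
With 95% confidence, each one-unit increase in curing temperature is associated with a change of between 0.550 and 4.369 MPa in tensile strength.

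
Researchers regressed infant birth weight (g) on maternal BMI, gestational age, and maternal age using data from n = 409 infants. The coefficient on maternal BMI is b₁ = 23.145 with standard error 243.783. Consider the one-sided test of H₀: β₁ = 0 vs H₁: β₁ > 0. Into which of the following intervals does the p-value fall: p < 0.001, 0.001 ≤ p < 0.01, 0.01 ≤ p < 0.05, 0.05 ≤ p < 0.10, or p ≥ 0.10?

p ≥ 0.10

t = 23.145 / 243.783 = 0.095.
df = n − k − 1 = 409 − 3 − 1 = 405.
One-sided p = P(T_{405} > t) ≈ 0.4622.
So p ≥ 0.10.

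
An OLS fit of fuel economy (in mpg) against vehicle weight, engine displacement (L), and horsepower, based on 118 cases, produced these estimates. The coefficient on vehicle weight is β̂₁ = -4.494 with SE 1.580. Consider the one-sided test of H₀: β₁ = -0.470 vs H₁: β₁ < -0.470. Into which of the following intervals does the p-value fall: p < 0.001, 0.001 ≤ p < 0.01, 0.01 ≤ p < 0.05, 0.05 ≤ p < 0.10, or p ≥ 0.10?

0.001 ≤ p < 0.01

t = (-4.494 − (-0.470)) / 1.580 = -2.547.
df = n − k − 1 = 118 − 3 − 1 = 114.
One-sided p = P(T_{114} < t) ≈ 0.0061.
So 0.001 ≤ p < 0.01.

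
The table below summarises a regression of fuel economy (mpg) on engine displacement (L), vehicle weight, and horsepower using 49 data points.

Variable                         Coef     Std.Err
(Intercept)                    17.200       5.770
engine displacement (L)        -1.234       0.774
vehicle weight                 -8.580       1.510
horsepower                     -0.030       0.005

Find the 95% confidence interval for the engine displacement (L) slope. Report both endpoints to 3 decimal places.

Read off: b = -1.234, SE = 0.774 for engine displacement (L).
df = n − k − 1 = 49 − 3 − 1 = 45.
t* = t_{0.025, 45} = 2.014103.
Margin = t* × SE = 2.014103 × 0.774 = 1.55892.
CI: -1.234 ± 1.55892 → (-2.793, 0.325).

(-2.793, 0.325)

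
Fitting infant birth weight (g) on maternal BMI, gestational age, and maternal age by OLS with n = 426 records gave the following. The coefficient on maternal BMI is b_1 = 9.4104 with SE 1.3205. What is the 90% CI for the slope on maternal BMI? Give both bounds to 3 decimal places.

df = n − k − 1 = 426 − 3 − 1 = 422.
t* = t_{0.05, 422} = 1.648472.
Margin = t* × SE = 1.648472 × 1.3205 = 2.17681.
CI: 9.4104 ± 2.17681 → (7.234, 11.587).
With 90% confidence, each one-unit increase in maternal BMI is associated with a change of between 7.234 and 11.587 g in infant birth weight, holding the other predictors fixed.

(7.234, 11.587)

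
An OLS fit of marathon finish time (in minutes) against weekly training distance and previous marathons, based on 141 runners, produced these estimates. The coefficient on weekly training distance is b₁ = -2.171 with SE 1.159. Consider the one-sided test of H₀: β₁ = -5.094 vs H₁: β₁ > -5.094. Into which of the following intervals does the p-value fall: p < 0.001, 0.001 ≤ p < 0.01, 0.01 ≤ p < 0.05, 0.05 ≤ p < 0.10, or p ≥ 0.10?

t = (-2.171 − (-5.094)) / 1.159 = 2.522.
df = n − k − 1 = 141 − 2 − 1 = 138.
One-sided p = P(T_{138} > t) ≈ 0.0064.
So 0.001 ≤ p < 0.01.

0.001 ≤ p < 0.01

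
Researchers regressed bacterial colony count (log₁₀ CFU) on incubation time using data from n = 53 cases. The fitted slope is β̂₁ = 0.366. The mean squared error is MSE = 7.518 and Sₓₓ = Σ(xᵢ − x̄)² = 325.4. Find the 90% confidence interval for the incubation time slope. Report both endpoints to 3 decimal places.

SE(β̂₁) = √(MSE/Sₓₓ) = √(7.518/325.4) = 0.152.
df = n − 2 = 51.
t* = t_{0.05, 51} = 1.675285.
Margin = t* × SE = 1.675285 × 0.152 = 0.25464.
CI: 0.366 ± 0.25464 → (0.111, 0.621).
With 90% confidence, each one-unit increase in incubation time is associated with a change of between 0.111 and 0.621 log₁₀ CFU in bacterial colony count.

(0.111, 0.621)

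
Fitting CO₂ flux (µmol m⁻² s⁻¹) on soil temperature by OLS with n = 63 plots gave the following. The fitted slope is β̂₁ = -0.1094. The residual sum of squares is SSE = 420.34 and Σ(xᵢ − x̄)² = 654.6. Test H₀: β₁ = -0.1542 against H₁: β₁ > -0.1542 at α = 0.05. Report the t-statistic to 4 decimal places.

MSE = SSE/(n − 2) = 420.34/61 = 6.89082.
SE(β̂₁) = √(MSE/Sₓₓ) = √(6.89082/654.6) = 0.1026.
t = (-0.1094 − (-0.1542)) / 0.1026 = 0.4366.
df = n − 2 = 61.
One-sided p ≈ 0.3320, which is ≥ 0.05, so fail to reject H₀.
The data do not give significant evidence that the true slope on soil temperature exceeds -0.1542 µmol m⁻² s⁻¹ per unit.

t = 0.4366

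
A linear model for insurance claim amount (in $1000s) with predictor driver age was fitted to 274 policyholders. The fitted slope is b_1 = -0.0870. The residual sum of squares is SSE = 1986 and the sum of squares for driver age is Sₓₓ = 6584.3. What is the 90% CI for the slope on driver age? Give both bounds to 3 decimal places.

MSE = SSE/(n − 2) = 1986/272 = 7.30147.
SE(b_1) = √(MSE/Sₓₓ) = √(7.30147/6584.3) = 0.0333005.
df = n − 2 = 272.
t* = t_{0.05, 272} = 1.650475.
Margin = t* × SE = 1.650475 × 0.0333005 = 0.05496.
CI: -0.0870 ± 0.05496 → (-0.142, -0.032).
With 90% confidence, each one-unit increase in driver age is associated with a change of between -0.142 and -0.032 $1000s in insurance claim amount.

(-0.142, -0.032)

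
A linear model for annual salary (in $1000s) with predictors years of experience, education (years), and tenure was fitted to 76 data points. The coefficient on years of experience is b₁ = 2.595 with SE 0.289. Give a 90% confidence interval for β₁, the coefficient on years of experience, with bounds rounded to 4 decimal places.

df = n − k − 1 = 76 − 3 − 1 = 72.
t* = t_{0.05, 72} = 1.666294.
Margin = t* × SE = 1.666294 × 0.289 = 0.481559.
CI: 2.595 ± 0.481559 → (2.1134, 3.0766).
With 90% confidence, each one-unit increase in years of experience is associated with a change of between 2.1134 and 3.0766 $1000s in annual salary, holding the other predictors fixed.

(2.1134, 3.0766)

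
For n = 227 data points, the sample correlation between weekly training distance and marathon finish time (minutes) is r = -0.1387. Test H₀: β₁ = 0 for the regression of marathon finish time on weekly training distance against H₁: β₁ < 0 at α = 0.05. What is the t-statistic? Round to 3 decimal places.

t = -2.101

t = r·√(n − 2)/√(1 − r²) = -0.1387·√225/√0.980762 = -2.101.
df = n − 2 = 225.
One-sided p ≈ 0.0184, which is < 0.05, so reject H₀.
There is evidence of a linear association between weekly training distance and marathon finish time.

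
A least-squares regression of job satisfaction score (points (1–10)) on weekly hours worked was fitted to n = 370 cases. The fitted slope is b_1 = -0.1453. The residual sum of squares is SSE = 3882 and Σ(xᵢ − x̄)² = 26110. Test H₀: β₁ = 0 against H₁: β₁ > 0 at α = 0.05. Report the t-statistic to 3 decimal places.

MSE = SSE/(n − 2) = 3882/368 = 10.5489.
SE(b_1) = √(MSE/Sₓₓ) = √(10.5489/26110) = 0.0201002.
t = -0.1453 / 0.0201002 = -7.229.
df = n − 2 = 368.
One-sided p ≈ 1.0000, which is ≥ 0.05, so fail to reject H₀.
The data do not give significant evidence that the true slope on weekly hours worked is positive.

t = -7.229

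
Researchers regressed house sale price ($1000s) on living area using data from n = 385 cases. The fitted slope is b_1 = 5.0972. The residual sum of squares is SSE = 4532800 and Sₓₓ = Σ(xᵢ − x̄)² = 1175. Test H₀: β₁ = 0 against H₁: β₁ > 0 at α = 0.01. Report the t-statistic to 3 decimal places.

MSE = SSE/(n − 2) = 4532800/383 = 11835.
SE(b_1) = √(MSE/Sₓₓ) = √(11835/1175) = 3.17369.
t = 5.0972 / 3.17369 = 1.606.
df = n − 2 = 383.
One-sided p ≈ 0.0545, which is ≥ 0.01, so fail to reject H₀.
The data do not give significant evidence that the true slope on living area is positive.

t = 1.606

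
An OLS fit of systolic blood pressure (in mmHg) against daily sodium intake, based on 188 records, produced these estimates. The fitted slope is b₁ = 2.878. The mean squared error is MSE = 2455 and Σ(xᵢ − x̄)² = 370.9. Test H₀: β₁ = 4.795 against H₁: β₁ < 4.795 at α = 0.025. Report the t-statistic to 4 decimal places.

t = -0.7451

SE(b₁) = √(MSE/Sₓₓ) = √(2455/370.9) = 2.57275.
t = (2.878 − 4.795) / 2.57275 = -0.7451.
df = n − 2 = 186.
One-sided p ≈ 0.2286, which is ≥ 0.025, so fail to reject H₀.
The data do not give significant evidence that the true slope on daily sodium intake is below 4.795 mmHg per unit.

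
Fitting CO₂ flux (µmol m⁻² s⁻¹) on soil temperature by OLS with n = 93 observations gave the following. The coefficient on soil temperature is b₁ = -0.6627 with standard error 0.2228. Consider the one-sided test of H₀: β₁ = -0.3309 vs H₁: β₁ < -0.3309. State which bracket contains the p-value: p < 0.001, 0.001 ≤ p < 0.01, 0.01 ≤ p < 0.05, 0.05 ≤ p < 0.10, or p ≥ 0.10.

t = (-0.6627 − (-0.3309)) / 0.2228 = -1.489.
df = n − 2 = 93 − 2 = 91.
One-sided p = P(T_{91} < t) ≈ 0.0699.
So 0.05 ≤ p < 0.10.

0.05 ≤ p < 0.10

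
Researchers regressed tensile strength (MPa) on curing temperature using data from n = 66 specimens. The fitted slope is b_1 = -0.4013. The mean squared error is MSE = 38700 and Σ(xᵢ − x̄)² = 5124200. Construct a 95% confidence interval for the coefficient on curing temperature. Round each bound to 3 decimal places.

SE(b_1) = √(MSE/Sₓₓ) = √(38700/5124200) = 0.0869045.
df = n − 2 = 64.
t* = t_{0.025, 64} = 1.99773.
Margin = t* × SE = 1.99773 × 0.0869045 = 0.17361.
CI: -0.4013 ± 0.17361 → (-0.575, -0.228).
With 95% confidence, each one-unit increase in curing temperature is associated with a change of between -0.575 and -0.228 MPa in tensile strength.

(-0.575, -0.228)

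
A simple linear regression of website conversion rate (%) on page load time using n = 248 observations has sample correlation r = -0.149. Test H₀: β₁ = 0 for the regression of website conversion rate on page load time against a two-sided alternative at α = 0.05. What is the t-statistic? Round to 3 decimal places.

t = -2.363

t = r·√(n − 2)/√(1 − r²) = -0.149·√246/√0.977799 = -2.363.
df = n − 2 = 246.
Two-sided p ≈ 0.0189, which is < 0.05, so reject H₀.
There is evidence of a linear association between page load time and website conversion rate.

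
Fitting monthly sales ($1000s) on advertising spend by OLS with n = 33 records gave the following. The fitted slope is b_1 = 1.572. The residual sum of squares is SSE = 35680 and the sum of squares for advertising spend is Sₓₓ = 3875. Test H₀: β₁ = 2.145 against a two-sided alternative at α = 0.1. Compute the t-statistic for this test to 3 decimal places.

MSE = SSE/(n − 2) = 35680/31 = 1150.97.
SE(b_1) = √(MSE/Sₓₓ) = √(1150.97/3875) = 0.544999.
t = (1.572 − 2.145) / 0.544999 = -1.051.
df = n − 2 = 31.
Two-sided p ≈ 0.3012, which is ≥ 0.1, so fail to reject H₀.
The data are consistent with a true slope of 2.145 $1000s per unit of advertising spend.

t = -1.051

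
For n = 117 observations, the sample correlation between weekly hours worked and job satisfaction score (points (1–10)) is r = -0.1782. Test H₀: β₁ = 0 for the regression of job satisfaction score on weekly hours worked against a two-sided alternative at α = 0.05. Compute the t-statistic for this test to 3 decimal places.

t = -1.942

t = r·√(n − 2)/√(1 − r²) = -0.1782·√115/√0.968245 = -1.942.
df = n − 2 = 115.
Two-sided p ≈ 0.0546, which is ≥ 0.05, so fail to reject H₀.
The data do not give significant evidence of a linear association between weekly hours worked and job satisfaction score.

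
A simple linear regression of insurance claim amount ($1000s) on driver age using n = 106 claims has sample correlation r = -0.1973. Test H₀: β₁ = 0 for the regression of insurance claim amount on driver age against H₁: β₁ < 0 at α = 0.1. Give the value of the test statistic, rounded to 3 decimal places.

t = -2.052

t = r·√(n − 2)/√(1 − r²) = -0.1973·√104/√0.961073 = -2.052.
df = n − 2 = 104.
One-sided p ≈ 0.0213, which is < 0.1, so reject H₀.
There is evidence of a linear association between driver age and insurance claim amount.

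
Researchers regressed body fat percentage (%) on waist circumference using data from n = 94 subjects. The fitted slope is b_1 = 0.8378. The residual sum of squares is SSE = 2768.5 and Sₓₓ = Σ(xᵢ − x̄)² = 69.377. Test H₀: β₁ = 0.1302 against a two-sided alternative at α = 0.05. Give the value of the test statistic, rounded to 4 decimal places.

MSE = SSE/(n − 2) = 2768.5/92 = 30.0924.
SE(b_1) = √(MSE/Sₓₓ) = √(30.0924/69.377) = 0.658598.
t = (0.8378 − 0.1302) / 0.658598 = 1.0744.
df = n − 2 = 92.
Two-sided p ≈ 0.2855, which is ≥ 0.05, so fail to reject H₀.
The data are consistent with a true slope of 0.1302 % per unit of waist circumference.

t = 1.0744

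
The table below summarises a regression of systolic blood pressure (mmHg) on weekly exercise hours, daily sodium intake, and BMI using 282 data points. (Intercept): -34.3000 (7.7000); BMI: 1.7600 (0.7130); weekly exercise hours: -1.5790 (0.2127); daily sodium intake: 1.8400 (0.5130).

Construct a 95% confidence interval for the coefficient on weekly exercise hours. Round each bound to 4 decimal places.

Read off: b = -1.5790, SE = 0.2127 for weekly exercise hours.
df = n − k − 1 = 282 − 3 − 1 = 278.
t* = t_{0.025, 278} = 1.968534.
Margin = t* × SE = 1.968534 × 0.2127 = 0.418707.
CI: -1.5790 ± 0.418707 → (-1.9977, -1.1603).

(-1.9977, -1.1603)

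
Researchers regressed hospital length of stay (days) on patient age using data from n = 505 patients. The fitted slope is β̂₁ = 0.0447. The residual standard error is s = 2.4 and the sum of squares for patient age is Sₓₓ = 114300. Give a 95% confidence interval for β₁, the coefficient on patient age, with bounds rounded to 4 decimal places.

(0.0308, 0.0586)

SE(β̂₁) = s/√Sₓₓ = 2.4/√114300 = 0.00709885.
df = n − 2 = 503.
t* = t_{0.025, 503} = 1.964691.
Margin = t* × SE = 1.964691 × 0.00709885 = 0.013947.
CI: 0.0447 ± 0.013947 → (0.0308, 0.0586).
With 95% confidence, each one-unit increase in patient age is associated with a change of between 0.0308 and 0.0586 days in hospital length of stay.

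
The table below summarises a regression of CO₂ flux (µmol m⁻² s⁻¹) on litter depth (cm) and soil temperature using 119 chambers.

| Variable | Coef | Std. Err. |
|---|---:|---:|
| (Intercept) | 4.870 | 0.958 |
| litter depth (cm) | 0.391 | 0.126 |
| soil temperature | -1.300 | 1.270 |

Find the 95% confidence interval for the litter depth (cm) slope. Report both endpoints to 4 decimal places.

Read off: b = 0.391, SE = 0.126 for litter depth (cm).
df = n − k − 1 = 119 − 2 − 1 = 116.
t* = t_{0.025, 116} = 1.980626.
Margin = t* × SE = 1.980626 × 0.126 = 0.249559.
CI: 0.391 ± 0.249559 → (0.1414, 0.6406).

(0.1414, 0.6406)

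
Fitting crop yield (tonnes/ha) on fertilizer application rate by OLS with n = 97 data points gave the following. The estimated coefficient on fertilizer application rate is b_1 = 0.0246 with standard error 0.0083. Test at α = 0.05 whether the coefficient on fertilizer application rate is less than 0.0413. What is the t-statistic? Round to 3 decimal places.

t = -2.012

H₀: β₁ = 0.0413 vs H₁: β₁ < 0.0413.
t = (b_1 − β₁⁰)/SE = (0.0246 − 0.0413) / 0.0083 = -2.012.
df = n − 2 = 97 − 2 = 95.
One-sided p ≈ 0.0235, which is < 0.05, so reject H₀.
There is evidence that the true slope on fertilizer application rate is below 0.0413 tonnes/ha per unit.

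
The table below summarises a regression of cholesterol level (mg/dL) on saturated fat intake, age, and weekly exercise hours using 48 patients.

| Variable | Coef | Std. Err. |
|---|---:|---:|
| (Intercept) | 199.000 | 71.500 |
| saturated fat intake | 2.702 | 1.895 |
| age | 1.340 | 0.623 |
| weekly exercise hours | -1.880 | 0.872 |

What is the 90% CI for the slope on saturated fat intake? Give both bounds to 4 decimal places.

(-0.4820, 5.8860)

Read off: b = 2.702, SE = 1.895 for saturated fat intake.
df = n − k − 1 = 48 − 3 − 1 = 44.
t* = t_{0.05, 44} = 1.68023.
Margin = t* × SE = 1.68023 × 1.895 = 3.184036.
CI: 2.702 ± 3.184036 → (-0.4820, 5.8860).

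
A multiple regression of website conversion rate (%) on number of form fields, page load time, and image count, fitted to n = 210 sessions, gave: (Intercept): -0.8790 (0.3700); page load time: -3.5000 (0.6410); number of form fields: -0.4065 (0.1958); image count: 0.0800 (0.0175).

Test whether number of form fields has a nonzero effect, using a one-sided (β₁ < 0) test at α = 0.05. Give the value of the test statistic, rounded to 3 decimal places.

Read off: b = -0.4065, SE = 0.1958 for number of form fields.
H₀: β₁ = 0 vs H₁: β₁ < 0.
t = -0.4065 / 0.1958 = -2.076.
df = n − k − 1 = 210 − 3 − 1 = 206.
One-sided p ≈ 0.0196, which is < 0.05, so reject H₀.
There is evidence that the true slope on number of form fields is negative, holding the other predictors fixed.

t = -2.076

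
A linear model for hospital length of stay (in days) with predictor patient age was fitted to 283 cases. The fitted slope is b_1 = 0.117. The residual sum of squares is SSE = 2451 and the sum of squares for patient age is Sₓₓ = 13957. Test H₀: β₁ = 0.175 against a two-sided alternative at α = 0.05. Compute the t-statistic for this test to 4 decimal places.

t = -2.3201

MSE = SSE/(n − 2) = 2451/281 = 8.72242.
SE(b_1) = √(MSE/Sₓₓ) = √(8.72242/13957) = 0.024999.
t = (0.117 − 0.175) / 0.024999 = -2.3201.
df = n − 2 = 281.
Two-sided p ≈ 0.0211, which is < 0.05, so reject H₀.
There is evidence that the true slope on patient age differs from 0.175 days per unit.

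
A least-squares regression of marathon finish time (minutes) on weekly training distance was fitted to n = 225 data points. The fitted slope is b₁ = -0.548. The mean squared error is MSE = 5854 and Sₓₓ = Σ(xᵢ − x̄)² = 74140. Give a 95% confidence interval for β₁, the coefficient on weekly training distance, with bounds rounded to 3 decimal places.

SE(b₁) = √(MSE/Sₓₓ) = √(5854/74140) = 0.280996.
df = n − 2 = 223.
t* = t_{0.025, 223} = 1.970659.
Margin = t* × SE = 1.970659 × 0.280996 = 0.55375.
CI: -0.548 ± 0.55375 → (-1.102, 0.006).
With 95% confidence, each one-unit increase in weekly training distance is associated with a change of between -1.102 and 0.006 minutes in marathon finish time.

(-1.102, 0.006)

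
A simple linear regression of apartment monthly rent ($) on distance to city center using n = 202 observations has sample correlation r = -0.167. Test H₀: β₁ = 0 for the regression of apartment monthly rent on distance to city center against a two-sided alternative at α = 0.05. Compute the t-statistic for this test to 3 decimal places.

t = -2.395

t = r·√(n − 2)/√(1 − r²) = -0.167·√200/√0.972111 = -2.395.
df = n − 2 = 200.
Two-sided p ≈ 0.0175, which is < 0.05, so reject H₀.
There is evidence of a linear association between distance to city center and apartment monthly rent.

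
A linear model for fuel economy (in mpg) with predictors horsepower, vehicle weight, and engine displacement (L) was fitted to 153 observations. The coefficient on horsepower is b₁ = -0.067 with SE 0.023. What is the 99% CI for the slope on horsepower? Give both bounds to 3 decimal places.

(-0.127, -0.007)

df = n − k − 1 = 153 − 3 − 1 = 149.
t* = t_{0.005, 149} = 2.609228.
Margin = t* × SE = 2.609228 × 0.023 = 0.06001.
CI: -0.067 ± 0.06001 → (-0.127, -0.007).
With 99% confidence, each one-unit increase in horsepower is associated with a change of between -0.127 and -0.007 mpg in fuel economy, holding the other predictors fixed.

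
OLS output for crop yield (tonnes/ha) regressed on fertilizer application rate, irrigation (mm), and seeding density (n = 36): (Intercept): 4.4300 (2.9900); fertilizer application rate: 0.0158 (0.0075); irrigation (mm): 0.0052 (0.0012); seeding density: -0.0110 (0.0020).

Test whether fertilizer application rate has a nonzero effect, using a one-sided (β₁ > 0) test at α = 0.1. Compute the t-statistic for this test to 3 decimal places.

t = 2.107

Read off: b = 0.0158, SE = 0.0075 for fertilizer application rate.
H₀: β₁ = 0 vs H₁: β₁ > 0.
t = 0.0158 / 0.0075 = 2.107.
df = n − k − 1 = 36 − 3 − 1 = 32.
One-sided p ≈ 0.0215, which is < 0.1, so reject H₀.
There is evidence that the true slope on fertilizer application rate is positive, holding the other predictors fixed.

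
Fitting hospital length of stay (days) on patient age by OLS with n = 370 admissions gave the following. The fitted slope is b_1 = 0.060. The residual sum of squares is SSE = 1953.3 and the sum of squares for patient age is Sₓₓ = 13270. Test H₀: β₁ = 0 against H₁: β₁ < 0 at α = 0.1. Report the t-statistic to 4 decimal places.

t = 3.0000

MSE = SSE/(n − 2) = 1953.3/368 = 5.30788.
SE(b_1) = √(MSE/Sₓₓ) = √(5.30788/13270) = 0.0199998.
t = 0.060 / 0.0199998 = 3.0000.
df = n − 2 = 368.
One-sided p ≈ 0.9986, which is ≥ 0.1, so fail to reject H₀.
The data do not give significant evidence that the true slope on patient age is negative.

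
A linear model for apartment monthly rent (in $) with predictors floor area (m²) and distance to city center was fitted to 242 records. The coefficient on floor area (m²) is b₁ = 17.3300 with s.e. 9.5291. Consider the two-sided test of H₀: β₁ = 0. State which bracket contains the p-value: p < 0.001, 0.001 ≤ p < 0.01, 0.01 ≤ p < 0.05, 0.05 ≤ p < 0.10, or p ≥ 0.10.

t = 17.3300 / 9.5291 = 1.819.
df = n − k − 1 = 242 − 2 − 1 = 239.
Two-sided p = 2·P(T_{239} > |t|) ≈ 0.0702.
So 0.05 ≤ p < 0.10.

0.05 ≤ p < 0.10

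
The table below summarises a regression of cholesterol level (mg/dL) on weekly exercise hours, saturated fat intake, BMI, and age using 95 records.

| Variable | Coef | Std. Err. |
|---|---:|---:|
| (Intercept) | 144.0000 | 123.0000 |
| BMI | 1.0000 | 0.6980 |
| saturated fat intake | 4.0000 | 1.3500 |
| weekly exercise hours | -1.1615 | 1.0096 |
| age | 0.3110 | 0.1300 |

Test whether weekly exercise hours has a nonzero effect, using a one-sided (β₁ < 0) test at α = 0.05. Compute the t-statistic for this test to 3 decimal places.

t = -1.150

Read off: b = -1.1615, SE = 1.0096 for weekly exercise hours.
H₀: β₁ = 0 vs H₁: β₁ < 0.
t = -1.1615 / 1.0096 = -1.150.
df = n − k − 1 = 95 − 4 − 1 = 90.
One-sided p ≈ 0.1265, which is ≥ 0.05, so fail to reject H₀.
The data do not give significant evidence that the true slope on weekly exercise hours is negative, holding the other predictors fixed.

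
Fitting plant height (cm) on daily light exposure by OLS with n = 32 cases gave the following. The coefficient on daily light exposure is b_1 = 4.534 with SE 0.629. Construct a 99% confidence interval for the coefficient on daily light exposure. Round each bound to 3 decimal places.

(2.804, 6.264)

df = n − 2 = 32 − 2 = 30.
t* = t_{0.005, 30} = 2.749996.
Margin = t* × SE = 2.749996 × 0.629 = 1.72975.
CI: 4.534 ± 1.72975 → (2.804, 6.264).
With 99% confidence, each one-unit increase in daily light exposure is associated with a change of between 2.804 and 6.264 cm in plant height.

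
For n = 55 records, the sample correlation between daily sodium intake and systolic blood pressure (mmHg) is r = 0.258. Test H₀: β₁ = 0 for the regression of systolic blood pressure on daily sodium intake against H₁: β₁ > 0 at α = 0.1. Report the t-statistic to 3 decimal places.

t = 1.944

t = r·√(n − 2)/√(1 − r²) = 0.258·√53/√0.933436 = 1.944.
df = n − 2 = 53.
One-sided p ≈ 0.0286, which is < 0.1, so reject H₀.
There is evidence of a linear association between daily sodium intake and systolic blood pressure.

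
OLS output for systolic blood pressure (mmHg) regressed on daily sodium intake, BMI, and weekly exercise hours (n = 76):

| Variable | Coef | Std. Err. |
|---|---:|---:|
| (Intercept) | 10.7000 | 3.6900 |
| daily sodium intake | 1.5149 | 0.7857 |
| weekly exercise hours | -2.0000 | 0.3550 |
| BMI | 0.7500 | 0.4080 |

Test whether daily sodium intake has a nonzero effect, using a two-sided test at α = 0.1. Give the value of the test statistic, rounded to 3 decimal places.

Read off: b = 1.5149, SE = 0.7857 for daily sodium intake.
H₀: β₁ = 0 vs H₁: β₁ ≠ 0.
t = 1.5149 / 0.7857 = 1.928.
df = n − k − 1 = 76 − 3 − 1 = 72.
Two-sided p ≈ 0.0578, which is < 0.1, so reject H₀.
There is evidence that daily sodium intake is associated with systolic blood pressure, holding the other predictors fixed.

t = 1.928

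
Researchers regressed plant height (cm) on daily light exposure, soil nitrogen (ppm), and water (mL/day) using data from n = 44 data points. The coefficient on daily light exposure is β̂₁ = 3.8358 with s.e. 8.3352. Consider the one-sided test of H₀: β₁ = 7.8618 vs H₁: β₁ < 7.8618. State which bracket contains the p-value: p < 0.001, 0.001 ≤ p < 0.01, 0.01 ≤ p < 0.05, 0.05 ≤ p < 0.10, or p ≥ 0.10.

p ≥ 0.10

t = (3.8358 − 7.8618) / 8.3352 = -0.483.
df = n − k − 1 = 44 − 3 − 1 = 40.
One-sided p = P(T_{40} < t) ≈ 0.3159.
So p ≥ 0.10.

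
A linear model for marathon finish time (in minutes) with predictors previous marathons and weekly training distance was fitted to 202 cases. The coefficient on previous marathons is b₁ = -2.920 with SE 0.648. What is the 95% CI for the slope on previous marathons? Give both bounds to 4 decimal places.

df = n − k − 1 = 202 − 2 − 1 = 199.
t* = t_{0.025, 199} = 1.971957.
Margin = t* × SE = 1.971957 × 0.648 = 1.277828.
CI: -2.920 ± 1.277828 → (-4.1978, -1.6422).
With 95% confidence, each one-unit increase in previous marathons is associated with a change of between -4.1978 and -1.6422 minutes in marathon finish time, holding the other predictors fixed.

(-4.1978, -1.6422)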